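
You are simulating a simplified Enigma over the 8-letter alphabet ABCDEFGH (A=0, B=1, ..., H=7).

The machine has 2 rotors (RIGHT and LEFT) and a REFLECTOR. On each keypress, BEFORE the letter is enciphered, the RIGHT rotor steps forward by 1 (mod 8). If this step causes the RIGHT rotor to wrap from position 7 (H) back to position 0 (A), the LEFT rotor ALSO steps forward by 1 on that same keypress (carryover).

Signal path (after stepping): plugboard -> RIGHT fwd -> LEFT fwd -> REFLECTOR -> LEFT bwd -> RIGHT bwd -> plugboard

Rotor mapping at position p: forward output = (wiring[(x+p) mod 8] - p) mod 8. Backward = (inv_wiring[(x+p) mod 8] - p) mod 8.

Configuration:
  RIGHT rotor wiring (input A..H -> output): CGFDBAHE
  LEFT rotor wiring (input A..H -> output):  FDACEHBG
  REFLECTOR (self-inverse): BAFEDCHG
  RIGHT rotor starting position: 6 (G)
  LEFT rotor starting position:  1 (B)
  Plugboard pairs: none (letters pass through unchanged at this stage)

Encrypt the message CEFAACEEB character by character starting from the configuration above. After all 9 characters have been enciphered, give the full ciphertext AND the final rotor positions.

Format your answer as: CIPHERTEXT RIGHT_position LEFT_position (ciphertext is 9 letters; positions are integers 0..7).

Char 1 ('C'): step: R->7, L=1; C->plug->C->R->H->L->E->refl->D->L'->D->R'->B->plug->B
Char 2 ('E'): step: R->0, L->2 (L advanced); E->plug->E->R->B->L->A->refl->B->L'->H->R'->G->plug->G
Char 3 ('F'): step: R->1, L=2; F->plug->F->R->G->L->D->refl->E->L'->F->R'->A->plug->A
Char 4 ('A'): step: R->2, L=2; A->plug->A->R->D->L->F->refl->C->L'->C->R'->F->plug->F
Char 5 ('A'): step: R->3, L=2; A->plug->A->R->A->L->G->refl->H->L'->E->R'->D->plug->D
Char 6 ('C'): step: R->4, L=2; C->plug->C->R->D->L->F->refl->C->L'->C->R'->F->plug->F
Char 7 ('E'): step: R->5, L=2; E->plug->E->R->B->L->A->refl->B->L'->H->R'->C->plug->C
Char 8 ('E'): step: R->6, L=2; E->plug->E->R->H->L->B->refl->A->L'->B->R'->A->plug->A
Char 9 ('B'): step: R->7, L=2; B->plug->B->R->D->L->F->refl->C->L'->C->R'->F->plug->F
Final: ciphertext=BGAFDFCAF, RIGHT=7, LEFT=2

Answer: BGAFDFCAF 7 2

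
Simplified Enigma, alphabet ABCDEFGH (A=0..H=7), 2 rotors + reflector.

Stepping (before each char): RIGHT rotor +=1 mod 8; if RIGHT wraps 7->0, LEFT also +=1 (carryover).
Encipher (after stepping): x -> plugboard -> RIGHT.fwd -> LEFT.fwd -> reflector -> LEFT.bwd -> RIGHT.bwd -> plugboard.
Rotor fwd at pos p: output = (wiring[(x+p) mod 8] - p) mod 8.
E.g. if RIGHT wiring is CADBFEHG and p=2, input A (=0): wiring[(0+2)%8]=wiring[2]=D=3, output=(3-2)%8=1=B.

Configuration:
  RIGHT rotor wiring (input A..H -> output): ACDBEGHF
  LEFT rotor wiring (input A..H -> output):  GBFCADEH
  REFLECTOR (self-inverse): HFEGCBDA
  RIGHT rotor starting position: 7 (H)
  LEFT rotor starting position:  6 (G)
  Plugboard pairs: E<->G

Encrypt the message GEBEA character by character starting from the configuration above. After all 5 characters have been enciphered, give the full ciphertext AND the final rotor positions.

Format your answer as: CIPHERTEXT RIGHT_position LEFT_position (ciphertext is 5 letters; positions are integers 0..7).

Answer: CDGFD 4 7

Derivation:
Char 1 ('G'): step: R->0, L->7 (L advanced); G->plug->E->R->E->L->D->refl->G->L'->D->R'->C->plug->C
Char 2 ('E'): step: R->1, L=7; E->plug->G->R->E->L->D->refl->G->L'->D->R'->D->plug->D
Char 3 ('B'): step: R->2, L=7; B->plug->B->R->H->L->F->refl->B->L'->F->R'->E->plug->G
Char 4 ('E'): step: R->3, L=7; E->plug->G->R->H->L->F->refl->B->L'->F->R'->F->plug->F
Char 5 ('A'): step: R->4, L=7; A->plug->A->R->A->L->A->refl->H->L'->B->R'->D->plug->D
Final: ciphertext=CDGFD, RIGHT=4, LEFT=7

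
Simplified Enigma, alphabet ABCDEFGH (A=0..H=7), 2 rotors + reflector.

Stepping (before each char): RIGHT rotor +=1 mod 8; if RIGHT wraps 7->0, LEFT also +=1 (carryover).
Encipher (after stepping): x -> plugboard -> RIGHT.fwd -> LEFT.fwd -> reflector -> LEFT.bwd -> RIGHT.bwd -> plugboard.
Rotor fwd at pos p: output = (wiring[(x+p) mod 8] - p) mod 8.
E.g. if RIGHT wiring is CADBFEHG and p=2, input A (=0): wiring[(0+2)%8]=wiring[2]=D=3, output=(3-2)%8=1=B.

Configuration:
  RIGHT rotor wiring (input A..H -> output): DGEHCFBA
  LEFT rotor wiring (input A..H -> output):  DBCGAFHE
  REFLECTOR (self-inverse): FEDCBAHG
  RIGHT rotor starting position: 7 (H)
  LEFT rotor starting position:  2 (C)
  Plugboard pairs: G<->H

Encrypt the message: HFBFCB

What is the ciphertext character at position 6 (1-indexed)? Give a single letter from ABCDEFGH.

Char 1 ('H'): step: R->0, L->3 (L advanced); H->plug->G->R->B->L->F->refl->A->L'->F->R'->F->plug->F
Char 2 ('F'): step: R->1, L=3; F->plug->F->R->A->L->D->refl->C->L'->C->R'->H->plug->G
Char 3 ('B'): step: R->2, L=3; B->plug->B->R->F->L->A->refl->F->L'->B->R'->G->plug->H
Char 4 ('F'): step: R->3, L=3; F->plug->F->R->A->L->D->refl->C->L'->C->R'->C->plug->C
Char 5 ('C'): step: R->4, L=3; C->plug->C->R->F->L->A->refl->F->L'->B->R'->B->plug->B
Char 6 ('B'): step: R->5, L=3; B->plug->B->R->E->L->B->refl->E->L'->D->R'->C->plug->C

C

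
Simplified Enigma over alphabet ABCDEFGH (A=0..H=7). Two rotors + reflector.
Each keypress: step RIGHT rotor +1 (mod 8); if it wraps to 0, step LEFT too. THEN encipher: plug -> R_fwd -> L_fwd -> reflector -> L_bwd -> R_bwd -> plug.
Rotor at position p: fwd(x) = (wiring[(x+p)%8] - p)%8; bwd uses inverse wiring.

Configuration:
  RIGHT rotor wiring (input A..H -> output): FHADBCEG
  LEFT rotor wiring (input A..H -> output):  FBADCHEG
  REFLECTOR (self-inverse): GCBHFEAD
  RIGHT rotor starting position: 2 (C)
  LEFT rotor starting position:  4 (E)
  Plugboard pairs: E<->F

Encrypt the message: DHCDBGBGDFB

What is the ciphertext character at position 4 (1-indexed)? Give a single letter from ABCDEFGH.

Char 1 ('D'): step: R->3, L=4; D->plug->D->R->B->L->D->refl->H->L'->H->R'->C->plug->C
Char 2 ('H'): step: R->4, L=4; H->plug->H->R->H->L->H->refl->D->L'->B->R'->E->plug->F
Char 3 ('C'): step: R->5, L=4; C->plug->C->R->B->L->D->refl->H->L'->H->R'->B->plug->B
Char 4 ('D'): step: R->6, L=4; D->plug->D->R->B->L->D->refl->H->L'->H->R'->C->plug->C

C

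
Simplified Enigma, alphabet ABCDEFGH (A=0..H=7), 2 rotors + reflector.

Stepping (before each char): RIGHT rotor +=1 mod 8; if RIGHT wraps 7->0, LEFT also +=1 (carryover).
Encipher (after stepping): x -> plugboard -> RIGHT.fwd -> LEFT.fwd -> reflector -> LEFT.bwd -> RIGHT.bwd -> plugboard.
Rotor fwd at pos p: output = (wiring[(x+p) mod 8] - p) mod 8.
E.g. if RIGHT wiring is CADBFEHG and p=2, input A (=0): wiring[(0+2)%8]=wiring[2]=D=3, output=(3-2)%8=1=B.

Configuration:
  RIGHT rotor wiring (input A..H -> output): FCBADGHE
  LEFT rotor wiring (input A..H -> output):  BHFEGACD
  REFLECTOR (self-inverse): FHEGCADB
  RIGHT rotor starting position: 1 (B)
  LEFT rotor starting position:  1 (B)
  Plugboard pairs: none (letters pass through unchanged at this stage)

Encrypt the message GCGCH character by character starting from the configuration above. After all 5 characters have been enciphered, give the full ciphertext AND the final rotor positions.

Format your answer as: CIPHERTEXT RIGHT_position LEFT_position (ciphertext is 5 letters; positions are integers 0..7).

Char 1 ('G'): step: R->2, L=1; G->plug->G->R->D->L->F->refl->A->L'->H->R'->A->plug->A
Char 2 ('C'): step: R->3, L=1; C->plug->C->R->D->L->F->refl->A->L'->H->R'->G->plug->G
Char 3 ('G'): step: R->4, L=1; G->plug->G->R->F->L->B->refl->H->L'->E->R'->H->plug->H
Char 4 ('C'): step: R->5, L=1; C->plug->C->R->H->L->A->refl->F->L'->D->R'->G->plug->G
Char 5 ('H'): step: R->6, L=1; H->plug->H->R->A->L->G->refl->D->L'->C->R'->F->plug->F
Final: ciphertext=AGHGF, RIGHT=6, LEFT=1

Answer: AGHGF 6 1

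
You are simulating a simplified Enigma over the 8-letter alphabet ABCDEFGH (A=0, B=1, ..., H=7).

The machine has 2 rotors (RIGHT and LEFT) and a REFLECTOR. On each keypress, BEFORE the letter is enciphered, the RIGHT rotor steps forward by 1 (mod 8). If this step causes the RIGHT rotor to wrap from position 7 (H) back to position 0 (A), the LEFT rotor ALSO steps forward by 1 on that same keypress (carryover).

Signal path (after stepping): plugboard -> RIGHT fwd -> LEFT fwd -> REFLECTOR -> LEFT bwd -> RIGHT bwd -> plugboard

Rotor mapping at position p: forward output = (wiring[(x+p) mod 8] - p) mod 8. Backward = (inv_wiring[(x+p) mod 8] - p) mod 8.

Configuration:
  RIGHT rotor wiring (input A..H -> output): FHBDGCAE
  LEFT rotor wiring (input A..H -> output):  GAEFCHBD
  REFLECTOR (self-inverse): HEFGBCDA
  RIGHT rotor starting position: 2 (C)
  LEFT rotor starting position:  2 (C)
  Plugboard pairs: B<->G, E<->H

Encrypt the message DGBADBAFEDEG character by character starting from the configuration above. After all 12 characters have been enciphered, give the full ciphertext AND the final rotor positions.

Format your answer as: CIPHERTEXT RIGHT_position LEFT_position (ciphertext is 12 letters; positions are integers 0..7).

Answer: EBAEHHGAAGFB 6 3

Derivation:
Char 1 ('D'): step: R->3, L=2; D->plug->D->R->F->L->B->refl->E->L'->G->R'->H->plug->E
Char 2 ('G'): step: R->4, L=2; G->plug->B->R->G->L->E->refl->B->L'->F->R'->G->plug->B
Char 3 ('B'): step: R->5, L=2; B->plug->G->R->G->L->E->refl->B->L'->F->R'->A->plug->A
Char 4 ('A'): step: R->6, L=2; A->plug->A->R->C->L->A->refl->H->L'->E->R'->H->plug->E
Char 5 ('D'): step: R->7, L=2; D->plug->D->R->C->L->A->refl->H->L'->E->R'->E->plug->H
Char 6 ('B'): step: R->0, L->3 (L advanced); B->plug->G->R->A->L->C->refl->F->L'->G->R'->E->plug->H
Char 7 ('A'): step: R->1, L=3; A->plug->A->R->G->L->F->refl->C->L'->A->R'->B->plug->G
Char 8 ('F'): step: R->2, L=3; F->plug->F->R->C->L->E->refl->B->L'->H->R'->A->plug->A
Char 9 ('E'): step: R->3, L=3; E->plug->H->R->G->L->F->refl->C->L'->A->R'->A->plug->A
Char 10 ('D'): step: R->4, L=3; D->plug->D->R->A->L->C->refl->F->L'->G->R'->B->plug->G
Char 11 ('E'): step: R->5, L=3; E->plug->H->R->B->L->H->refl->A->L'->E->R'->F->plug->F
Char 12 ('G'): step: R->6, L=3; G->plug->B->R->G->L->F->refl->C->L'->A->R'->G->plug->B
Final: ciphertext=EBAEHHGAAGFB, RIGHT=6, LEFT=3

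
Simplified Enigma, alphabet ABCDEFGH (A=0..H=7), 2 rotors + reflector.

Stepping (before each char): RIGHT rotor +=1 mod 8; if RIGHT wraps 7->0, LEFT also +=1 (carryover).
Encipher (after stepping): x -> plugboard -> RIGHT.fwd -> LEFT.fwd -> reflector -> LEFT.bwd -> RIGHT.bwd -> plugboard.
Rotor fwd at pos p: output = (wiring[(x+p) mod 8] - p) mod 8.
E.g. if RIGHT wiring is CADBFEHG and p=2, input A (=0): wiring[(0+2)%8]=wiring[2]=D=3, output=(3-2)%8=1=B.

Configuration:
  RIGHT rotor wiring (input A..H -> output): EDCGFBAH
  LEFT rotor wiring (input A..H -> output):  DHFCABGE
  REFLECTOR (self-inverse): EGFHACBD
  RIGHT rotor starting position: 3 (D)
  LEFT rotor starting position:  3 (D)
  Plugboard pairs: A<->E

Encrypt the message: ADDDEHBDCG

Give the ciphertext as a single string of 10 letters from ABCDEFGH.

Answer: DGCEAAFABC

Derivation:
Char 1 ('A'): step: R->4, L=3; A->plug->E->R->A->L->H->refl->D->L'->D->R'->D->plug->D
Char 2 ('D'): step: R->5, L=3; D->plug->D->R->H->L->C->refl->F->L'->B->R'->G->plug->G
Char 3 ('D'): step: R->6, L=3; D->plug->D->R->F->L->A->refl->E->L'->G->R'->C->plug->C
Char 4 ('D'): step: R->7, L=3; D->plug->D->R->D->L->D->refl->H->L'->A->R'->A->plug->E
Char 5 ('E'): step: R->0, L->4 (L advanced); E->plug->A->R->E->L->H->refl->D->L'->F->R'->E->plug->A
Char 6 ('H'): step: R->1, L=4; H->plug->H->R->D->L->A->refl->E->L'->A->R'->E->plug->A
Char 7 ('B'): step: R->2, L=4; B->plug->B->R->E->L->H->refl->D->L'->F->R'->F->plug->F
Char 8 ('D'): step: R->3, L=4; D->plug->D->R->F->L->D->refl->H->L'->E->R'->E->plug->A
Char 9 ('C'): step: R->4, L=4; C->plug->C->R->E->L->H->refl->D->L'->F->R'->B->plug->B
Char 10 ('G'): step: R->5, L=4; G->plug->G->R->B->L->F->refl->C->L'->C->R'->C->plug->C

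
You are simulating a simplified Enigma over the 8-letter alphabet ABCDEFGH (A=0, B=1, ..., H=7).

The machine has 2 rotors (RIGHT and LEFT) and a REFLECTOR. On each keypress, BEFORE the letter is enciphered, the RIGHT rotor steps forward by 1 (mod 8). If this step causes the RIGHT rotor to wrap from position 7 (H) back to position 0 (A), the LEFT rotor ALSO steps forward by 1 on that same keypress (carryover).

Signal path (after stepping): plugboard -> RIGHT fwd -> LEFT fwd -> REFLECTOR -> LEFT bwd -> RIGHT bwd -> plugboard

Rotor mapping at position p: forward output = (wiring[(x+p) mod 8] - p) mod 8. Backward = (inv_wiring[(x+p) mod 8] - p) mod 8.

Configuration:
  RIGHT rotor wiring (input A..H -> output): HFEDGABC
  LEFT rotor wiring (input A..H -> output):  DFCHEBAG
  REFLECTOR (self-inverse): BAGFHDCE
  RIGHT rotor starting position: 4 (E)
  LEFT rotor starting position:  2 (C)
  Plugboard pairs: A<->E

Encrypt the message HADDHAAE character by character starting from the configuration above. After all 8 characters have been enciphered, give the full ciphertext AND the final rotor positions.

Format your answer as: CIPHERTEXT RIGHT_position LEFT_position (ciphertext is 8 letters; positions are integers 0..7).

Char 1 ('H'): step: R->5, L=2; H->plug->H->R->B->L->F->refl->D->L'->H->R'->F->plug->F
Char 2 ('A'): step: R->6, L=2; A->plug->E->R->G->L->B->refl->A->L'->A->R'->G->plug->G
Char 3 ('D'): step: R->7, L=2; D->plug->D->R->F->L->E->refl->H->L'->D->R'->A->plug->E
Char 4 ('D'): step: R->0, L->3 (L advanced); D->plug->D->R->D->L->F->refl->D->L'->E->R'->C->plug->C
Char 5 ('H'): step: R->1, L=3; H->plug->H->R->G->L->C->refl->G->L'->C->R'->C->plug->C
Char 6 ('A'): step: R->2, L=3; A->plug->E->R->H->L->H->refl->E->L'->A->R'->F->plug->F
Char 7 ('A'): step: R->3, L=3; A->plug->E->R->H->L->H->refl->E->L'->A->R'->A->plug->E
Char 8 ('E'): step: R->4, L=3; E->plug->A->R->C->L->G->refl->C->L'->G->R'->D->plug->D
Final: ciphertext=FGECCFED, RIGHT=4, LEFT=3

Answer: FGECCFED 4 3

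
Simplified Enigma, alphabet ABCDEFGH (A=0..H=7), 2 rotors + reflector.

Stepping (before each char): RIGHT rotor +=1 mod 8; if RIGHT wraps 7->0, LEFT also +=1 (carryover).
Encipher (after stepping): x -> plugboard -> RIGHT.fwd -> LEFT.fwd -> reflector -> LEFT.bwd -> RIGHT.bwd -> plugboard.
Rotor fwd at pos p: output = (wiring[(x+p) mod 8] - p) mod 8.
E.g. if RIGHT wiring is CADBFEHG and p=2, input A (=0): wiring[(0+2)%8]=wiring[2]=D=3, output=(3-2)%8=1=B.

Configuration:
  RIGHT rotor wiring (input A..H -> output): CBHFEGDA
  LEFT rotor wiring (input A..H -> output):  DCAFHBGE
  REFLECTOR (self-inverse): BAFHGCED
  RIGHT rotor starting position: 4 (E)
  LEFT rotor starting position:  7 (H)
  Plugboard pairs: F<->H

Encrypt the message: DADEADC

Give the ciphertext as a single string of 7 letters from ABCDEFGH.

Answer: CDEFCGB

Derivation:
Char 1 ('D'): step: R->5, L=7; D->plug->D->R->F->L->A->refl->B->L'->D->R'->C->plug->C
Char 2 ('A'): step: R->6, L=7; A->plug->A->R->F->L->A->refl->B->L'->D->R'->D->plug->D
Char 3 ('D'): step: R->7, L=7; D->plug->D->R->A->L->F->refl->C->L'->G->R'->E->plug->E
Char 4 ('E'): step: R->0, L->0 (L advanced); E->plug->E->R->E->L->H->refl->D->L'->A->R'->H->plug->F
Char 5 ('A'): step: R->1, L=0; A->plug->A->R->A->L->D->refl->H->L'->E->R'->C->plug->C
Char 6 ('D'): step: R->2, L=0; D->plug->D->R->E->L->H->refl->D->L'->A->R'->G->plug->G
Char 7 ('C'): step: R->3, L=0; C->plug->C->R->D->L->F->refl->C->L'->B->R'->B->plug->B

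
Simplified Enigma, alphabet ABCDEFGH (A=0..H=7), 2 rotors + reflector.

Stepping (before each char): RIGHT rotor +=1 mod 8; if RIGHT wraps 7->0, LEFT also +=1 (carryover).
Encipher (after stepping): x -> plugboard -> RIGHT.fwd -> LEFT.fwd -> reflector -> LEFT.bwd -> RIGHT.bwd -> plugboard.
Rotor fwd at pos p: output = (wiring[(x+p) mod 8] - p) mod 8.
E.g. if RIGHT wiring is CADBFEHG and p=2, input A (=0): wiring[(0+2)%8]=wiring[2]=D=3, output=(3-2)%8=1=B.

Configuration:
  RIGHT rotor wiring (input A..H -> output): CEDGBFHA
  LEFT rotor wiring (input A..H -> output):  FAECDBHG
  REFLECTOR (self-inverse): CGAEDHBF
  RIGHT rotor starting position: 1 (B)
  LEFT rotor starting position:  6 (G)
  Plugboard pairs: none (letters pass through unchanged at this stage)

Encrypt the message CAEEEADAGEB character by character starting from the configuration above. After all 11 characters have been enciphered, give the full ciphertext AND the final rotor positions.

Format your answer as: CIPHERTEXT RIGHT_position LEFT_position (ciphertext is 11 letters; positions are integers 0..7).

Char 1 ('C'): step: R->2, L=6; C->plug->C->R->H->L->D->refl->E->L'->F->R'->E->plug->E
Char 2 ('A'): step: R->3, L=6; A->plug->A->R->D->L->C->refl->A->L'->B->R'->G->plug->G
Char 3 ('E'): step: R->4, L=6; E->plug->E->R->G->L->F->refl->H->L'->C->R'->H->plug->H
Char 4 ('E'): step: R->5, L=6; E->plug->E->R->H->L->D->refl->E->L'->F->R'->D->plug->D
Char 5 ('E'): step: R->6, L=6; E->plug->E->R->F->L->E->refl->D->L'->H->R'->H->plug->H
Char 6 ('A'): step: R->7, L=6; A->plug->A->R->B->L->A->refl->C->L'->D->R'->B->plug->B
Char 7 ('D'): step: R->0, L->7 (L advanced); D->plug->D->R->G->L->C->refl->A->L'->H->R'->G->plug->G
Char 8 ('A'): step: R->1, L=7; A->plug->A->R->D->L->F->refl->H->L'->A->R'->D->plug->D
Char 9 ('G'): step: R->2, L=7; G->plug->G->R->A->L->H->refl->F->L'->D->R'->D->plug->D
Char 10 ('E'): step: R->3, L=7; E->plug->E->R->F->L->E->refl->D->L'->E->R'->D->plug->D
Char 11 ('B'): step: R->4, L=7; B->plug->B->R->B->L->G->refl->B->L'->C->R'->H->plug->H
Final: ciphertext=EGHDHBGDDDH, RIGHT=4, LEFT=7

Answer: EGHDHBGDDDH 4 7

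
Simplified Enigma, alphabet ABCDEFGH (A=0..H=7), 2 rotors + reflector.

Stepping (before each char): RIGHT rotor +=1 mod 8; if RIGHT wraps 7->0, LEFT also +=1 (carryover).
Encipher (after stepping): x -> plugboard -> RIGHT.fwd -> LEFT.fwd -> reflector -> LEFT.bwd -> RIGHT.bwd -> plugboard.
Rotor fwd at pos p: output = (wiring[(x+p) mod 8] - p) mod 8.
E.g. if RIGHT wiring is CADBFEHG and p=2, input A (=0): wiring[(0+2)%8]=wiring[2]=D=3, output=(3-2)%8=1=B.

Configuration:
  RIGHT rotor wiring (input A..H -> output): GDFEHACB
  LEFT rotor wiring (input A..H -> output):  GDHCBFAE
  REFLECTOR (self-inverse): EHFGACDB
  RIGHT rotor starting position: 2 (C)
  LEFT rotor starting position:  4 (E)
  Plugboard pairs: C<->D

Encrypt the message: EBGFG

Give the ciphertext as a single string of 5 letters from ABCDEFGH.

Char 1 ('E'): step: R->3, L=4; E->plug->E->R->G->L->D->refl->G->L'->H->R'->D->plug->C
Char 2 ('B'): step: R->4, L=4; B->plug->B->R->E->L->C->refl->F->L'->A->R'->H->plug->H
Char 3 ('G'): step: R->5, L=4; G->plug->G->R->H->L->G->refl->D->L'->G->R'->E->plug->E
Char 4 ('F'): step: R->6, L=4; F->plug->F->R->G->L->D->refl->G->L'->H->R'->E->plug->E
Char 5 ('G'): step: R->7, L=4; G->plug->G->R->B->L->B->refl->H->L'->F->R'->E->plug->E

Answer: CHEEE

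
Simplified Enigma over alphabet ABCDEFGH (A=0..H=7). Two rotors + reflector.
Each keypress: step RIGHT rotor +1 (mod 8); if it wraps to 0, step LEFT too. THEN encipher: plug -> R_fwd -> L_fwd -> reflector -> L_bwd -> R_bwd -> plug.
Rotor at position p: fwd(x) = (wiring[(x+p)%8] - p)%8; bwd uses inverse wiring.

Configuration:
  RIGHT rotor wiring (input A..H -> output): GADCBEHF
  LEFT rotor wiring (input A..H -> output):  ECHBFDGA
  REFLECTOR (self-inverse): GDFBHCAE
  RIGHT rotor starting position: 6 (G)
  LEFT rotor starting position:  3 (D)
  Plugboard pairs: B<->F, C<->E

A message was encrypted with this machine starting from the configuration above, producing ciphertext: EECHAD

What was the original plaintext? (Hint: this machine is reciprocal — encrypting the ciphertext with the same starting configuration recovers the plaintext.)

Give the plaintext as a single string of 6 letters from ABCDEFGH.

Answer: DCEFCE

Derivation:
Char 1 ('E'): step: R->7, L=3; E->plug->C->R->B->L->C->refl->F->L'->E->R'->D->plug->D
Char 2 ('E'): step: R->0, L->4 (L advanced); E->plug->C->R->D->L->E->refl->H->L'->B->R'->E->plug->C
Char 3 ('C'): step: R->1, L=4; C->plug->E->R->D->L->E->refl->H->L'->B->R'->C->plug->E
Char 4 ('H'): step: R->2, L=4; H->plug->H->R->G->L->D->refl->B->L'->A->R'->B->plug->F
Char 5 ('A'): step: R->3, L=4; A->plug->A->R->H->L->F->refl->C->L'->C->R'->E->plug->C
Char 6 ('D'): step: R->4, L=4; D->plug->D->R->B->L->H->refl->E->L'->D->R'->C->plug->E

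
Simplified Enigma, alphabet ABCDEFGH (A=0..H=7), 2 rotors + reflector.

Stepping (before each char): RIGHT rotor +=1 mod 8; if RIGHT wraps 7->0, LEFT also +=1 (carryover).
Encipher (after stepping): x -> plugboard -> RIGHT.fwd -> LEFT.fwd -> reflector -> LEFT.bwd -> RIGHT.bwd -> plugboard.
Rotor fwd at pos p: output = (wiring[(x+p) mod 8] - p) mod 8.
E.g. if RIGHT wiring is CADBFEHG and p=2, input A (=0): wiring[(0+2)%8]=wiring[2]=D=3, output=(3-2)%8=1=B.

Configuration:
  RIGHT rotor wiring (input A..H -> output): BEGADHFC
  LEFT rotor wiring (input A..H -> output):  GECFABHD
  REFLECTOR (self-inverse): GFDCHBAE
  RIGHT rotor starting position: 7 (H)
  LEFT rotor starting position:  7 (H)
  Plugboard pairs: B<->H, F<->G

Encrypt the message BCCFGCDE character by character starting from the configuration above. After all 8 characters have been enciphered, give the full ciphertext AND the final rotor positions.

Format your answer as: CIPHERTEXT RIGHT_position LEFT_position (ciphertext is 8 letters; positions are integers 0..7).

Char 1 ('B'): step: R->0, L->0 (L advanced); B->plug->H->R->C->L->C->refl->D->L'->H->R'->F->plug->G
Char 2 ('C'): step: R->1, L=0; C->plug->C->R->H->L->D->refl->C->L'->C->R'->D->plug->D
Char 3 ('C'): step: R->2, L=0; C->plug->C->R->B->L->E->refl->H->L'->G->R'->B->plug->H
Char 4 ('F'): step: R->3, L=0; F->plug->G->R->B->L->E->refl->H->L'->G->R'->F->plug->G
Char 5 ('G'): step: R->4, L=0; G->plug->F->R->A->L->G->refl->A->L'->E->R'->H->plug->B
Char 6 ('C'): step: R->5, L=0; C->plug->C->R->F->L->B->refl->F->L'->D->R'->G->plug->F
Char 7 ('D'): step: R->6, L=0; D->plug->D->R->G->L->H->refl->E->L'->B->R'->H->plug->B
Char 8 ('E'): step: R->7, L=0; E->plug->E->R->B->L->E->refl->H->L'->G->R'->H->plug->B
Final: ciphertext=GDHGBFBB, RIGHT=7, LEFT=0

Answer: GDHGBFBB 7 0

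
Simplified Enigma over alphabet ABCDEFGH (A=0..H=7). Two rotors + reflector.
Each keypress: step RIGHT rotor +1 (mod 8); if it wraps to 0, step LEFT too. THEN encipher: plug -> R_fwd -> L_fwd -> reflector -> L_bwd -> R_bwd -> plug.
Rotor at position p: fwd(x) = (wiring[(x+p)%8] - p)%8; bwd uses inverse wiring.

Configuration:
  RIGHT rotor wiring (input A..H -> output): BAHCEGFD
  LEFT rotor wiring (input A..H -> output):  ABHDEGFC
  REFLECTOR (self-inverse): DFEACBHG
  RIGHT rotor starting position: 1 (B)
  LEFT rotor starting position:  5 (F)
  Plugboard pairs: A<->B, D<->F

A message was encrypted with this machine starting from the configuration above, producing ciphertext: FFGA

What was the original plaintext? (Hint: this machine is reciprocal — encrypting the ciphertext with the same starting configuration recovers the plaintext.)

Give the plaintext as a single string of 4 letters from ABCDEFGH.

Char 1 ('F'): step: R->2, L=5; F->plug->D->R->E->L->E->refl->C->L'->F->R'->A->plug->B
Char 2 ('F'): step: R->3, L=5; F->plug->D->R->C->L->F->refl->B->L'->A->R'->E->plug->E
Char 3 ('G'): step: R->4, L=5; G->plug->G->R->D->L->D->refl->A->L'->B->R'->C->plug->C
Char 4 ('A'): step: R->5, L=5; A->plug->B->R->A->L->B->refl->F->L'->C->R'->F->plug->D

Answer: BECD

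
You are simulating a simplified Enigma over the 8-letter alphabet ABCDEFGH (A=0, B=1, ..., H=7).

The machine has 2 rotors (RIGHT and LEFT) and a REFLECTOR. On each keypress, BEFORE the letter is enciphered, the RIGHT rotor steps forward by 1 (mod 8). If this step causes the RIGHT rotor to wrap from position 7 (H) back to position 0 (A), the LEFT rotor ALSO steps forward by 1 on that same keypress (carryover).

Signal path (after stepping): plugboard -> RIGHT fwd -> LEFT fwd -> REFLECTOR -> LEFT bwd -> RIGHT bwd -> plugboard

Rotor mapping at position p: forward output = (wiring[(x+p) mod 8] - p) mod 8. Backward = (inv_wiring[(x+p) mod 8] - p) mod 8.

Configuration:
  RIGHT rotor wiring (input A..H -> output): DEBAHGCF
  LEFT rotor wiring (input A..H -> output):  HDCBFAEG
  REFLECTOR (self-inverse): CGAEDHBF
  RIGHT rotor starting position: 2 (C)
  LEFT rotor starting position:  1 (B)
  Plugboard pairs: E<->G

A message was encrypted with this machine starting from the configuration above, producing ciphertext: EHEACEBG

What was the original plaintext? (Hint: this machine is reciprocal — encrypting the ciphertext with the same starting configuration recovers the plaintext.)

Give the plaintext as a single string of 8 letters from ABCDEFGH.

Char 1 ('E'): step: R->3, L=1; E->plug->G->R->B->L->B->refl->G->L'->H->R'->D->plug->D
Char 2 ('H'): step: R->4, L=1; H->plug->H->R->E->L->H->refl->F->L'->G->R'->C->plug->C
Char 3 ('E'): step: R->5, L=1; E->plug->G->R->D->L->E->refl->D->L'->F->R'->B->plug->B
Char 4 ('A'): step: R->6, L=1; A->plug->A->R->E->L->H->refl->F->L'->G->R'->D->plug->D
Char 5 ('C'): step: R->7, L=1; C->plug->C->R->F->L->D->refl->E->L'->D->R'->H->plug->H
Char 6 ('E'): step: R->0, L->2 (L advanced); E->plug->G->R->C->L->D->refl->E->L'->F->R'->H->plug->H
Char 7 ('B'): step: R->1, L=2; B->plug->B->R->A->L->A->refl->C->L'->E->R'->G->plug->E
Char 8 ('G'): step: R->2, L=2; G->plug->E->R->A->L->A->refl->C->L'->E->R'->D->plug->D

Answer: DCBDHHED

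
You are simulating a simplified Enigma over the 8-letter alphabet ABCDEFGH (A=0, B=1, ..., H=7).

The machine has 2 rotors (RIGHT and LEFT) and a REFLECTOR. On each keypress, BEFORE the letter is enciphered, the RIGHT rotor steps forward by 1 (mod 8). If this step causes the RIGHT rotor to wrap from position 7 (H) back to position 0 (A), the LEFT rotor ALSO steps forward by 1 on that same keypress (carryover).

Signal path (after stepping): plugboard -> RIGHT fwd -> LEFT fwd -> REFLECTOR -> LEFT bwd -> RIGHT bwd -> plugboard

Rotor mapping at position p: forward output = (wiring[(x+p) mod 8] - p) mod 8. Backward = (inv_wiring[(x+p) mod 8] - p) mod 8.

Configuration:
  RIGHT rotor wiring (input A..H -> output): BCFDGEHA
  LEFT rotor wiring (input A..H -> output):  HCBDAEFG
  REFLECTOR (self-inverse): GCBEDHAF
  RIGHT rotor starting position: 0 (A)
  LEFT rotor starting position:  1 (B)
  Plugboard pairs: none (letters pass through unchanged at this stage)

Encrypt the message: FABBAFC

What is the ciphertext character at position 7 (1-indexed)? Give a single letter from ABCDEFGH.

Char 1 ('F'): step: R->1, L=1; F->plug->F->R->G->L->F->refl->H->L'->D->R'->E->plug->E
Char 2 ('A'): step: R->2, L=1; A->plug->A->R->D->L->H->refl->F->L'->G->R'->F->plug->F
Char 3 ('B'): step: R->3, L=1; B->plug->B->R->D->L->H->refl->F->L'->G->R'->F->plug->F
Char 4 ('B'): step: R->4, L=1; B->plug->B->R->A->L->B->refl->C->L'->C->R'->A->plug->A
Char 5 ('A'): step: R->5, L=1; A->plug->A->R->H->L->G->refl->A->L'->B->R'->H->plug->H
Char 6 ('F'): step: R->6, L=1; F->plug->F->R->F->L->E->refl->D->L'->E->R'->D->plug->D
Char 7 ('C'): step: R->7, L=1; C->plug->C->R->D->L->H->refl->F->L'->G->R'->D->plug->D

D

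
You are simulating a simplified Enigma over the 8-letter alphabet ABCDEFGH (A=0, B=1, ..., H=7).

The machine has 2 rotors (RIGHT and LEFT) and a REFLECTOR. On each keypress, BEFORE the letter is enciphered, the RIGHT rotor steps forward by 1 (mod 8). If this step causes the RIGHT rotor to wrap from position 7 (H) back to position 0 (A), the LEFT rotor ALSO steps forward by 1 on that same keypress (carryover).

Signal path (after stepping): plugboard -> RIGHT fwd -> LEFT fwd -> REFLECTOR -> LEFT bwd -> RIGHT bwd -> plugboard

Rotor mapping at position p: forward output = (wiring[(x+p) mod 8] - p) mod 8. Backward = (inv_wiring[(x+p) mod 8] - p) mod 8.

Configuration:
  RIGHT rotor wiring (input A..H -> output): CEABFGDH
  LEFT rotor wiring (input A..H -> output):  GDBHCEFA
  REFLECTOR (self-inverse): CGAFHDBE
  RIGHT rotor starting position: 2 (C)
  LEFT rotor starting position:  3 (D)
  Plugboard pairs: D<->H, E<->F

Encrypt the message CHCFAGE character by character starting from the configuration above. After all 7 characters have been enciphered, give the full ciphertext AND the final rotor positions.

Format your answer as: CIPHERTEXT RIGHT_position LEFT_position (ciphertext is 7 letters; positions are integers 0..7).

Char 1 ('C'): step: R->3, L=3; C->plug->C->R->D->L->C->refl->A->L'->G->R'->A->plug->A
Char 2 ('H'): step: R->4, L=3; H->plug->D->R->D->L->C->refl->A->L'->G->R'->E->plug->F
Char 3 ('C'): step: R->5, L=3; C->plug->C->R->C->L->B->refl->G->L'->H->R'->E->plug->F
Char 4 ('F'): step: R->6, L=3; F->plug->E->R->C->L->B->refl->G->L'->H->R'->G->plug->G
Char 5 ('A'): step: R->7, L=3; A->plug->A->R->A->L->E->refl->H->L'->B->R'->D->plug->H
Char 6 ('G'): step: R->0, L->4 (L advanced); G->plug->G->R->D->L->E->refl->H->L'->F->R'->E->plug->F
Char 7 ('E'): step: R->1, L=4; E->plug->F->R->C->L->B->refl->G->L'->A->R'->C->plug->C
Final: ciphertext=AFFGHFC, RIGHT=1, LEFT=4

Answer: AFFGHFC 1 4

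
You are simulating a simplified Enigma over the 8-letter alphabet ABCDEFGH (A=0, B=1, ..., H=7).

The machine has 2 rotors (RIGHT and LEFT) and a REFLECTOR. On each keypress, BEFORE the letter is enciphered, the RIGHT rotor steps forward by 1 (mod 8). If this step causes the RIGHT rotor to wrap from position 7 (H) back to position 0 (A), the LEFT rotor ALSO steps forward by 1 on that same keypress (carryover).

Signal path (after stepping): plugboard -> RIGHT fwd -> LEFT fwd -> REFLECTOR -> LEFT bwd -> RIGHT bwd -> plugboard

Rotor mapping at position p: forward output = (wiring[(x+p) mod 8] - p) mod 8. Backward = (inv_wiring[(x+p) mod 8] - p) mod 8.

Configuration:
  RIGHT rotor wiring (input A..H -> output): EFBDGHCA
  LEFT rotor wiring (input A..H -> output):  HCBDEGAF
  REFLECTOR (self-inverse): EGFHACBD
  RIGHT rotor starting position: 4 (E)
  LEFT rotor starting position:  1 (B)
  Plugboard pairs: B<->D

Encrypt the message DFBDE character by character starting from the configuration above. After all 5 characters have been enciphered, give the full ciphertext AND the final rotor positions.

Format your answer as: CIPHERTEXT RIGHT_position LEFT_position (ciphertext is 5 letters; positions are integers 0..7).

Char 1 ('D'): step: R->5, L=1; D->plug->B->R->F->L->H->refl->D->L'->D->R'->C->plug->C
Char 2 ('F'): step: R->6, L=1; F->plug->F->R->F->L->H->refl->D->L'->D->R'->E->plug->E
Char 3 ('B'): step: R->7, L=1; B->plug->D->R->C->L->C->refl->F->L'->E->R'->E->plug->E
Char 4 ('D'): step: R->0, L->2 (L advanced); D->plug->B->R->F->L->D->refl->H->L'->A->R'->H->plug->H
Char 5 ('E'): step: R->1, L=2; E->plug->E->R->G->L->F->refl->C->L'->C->R'->C->plug->C
Final: ciphertext=CEEHC, RIGHT=1, LEFT=2

Answer: CEEHC 1 2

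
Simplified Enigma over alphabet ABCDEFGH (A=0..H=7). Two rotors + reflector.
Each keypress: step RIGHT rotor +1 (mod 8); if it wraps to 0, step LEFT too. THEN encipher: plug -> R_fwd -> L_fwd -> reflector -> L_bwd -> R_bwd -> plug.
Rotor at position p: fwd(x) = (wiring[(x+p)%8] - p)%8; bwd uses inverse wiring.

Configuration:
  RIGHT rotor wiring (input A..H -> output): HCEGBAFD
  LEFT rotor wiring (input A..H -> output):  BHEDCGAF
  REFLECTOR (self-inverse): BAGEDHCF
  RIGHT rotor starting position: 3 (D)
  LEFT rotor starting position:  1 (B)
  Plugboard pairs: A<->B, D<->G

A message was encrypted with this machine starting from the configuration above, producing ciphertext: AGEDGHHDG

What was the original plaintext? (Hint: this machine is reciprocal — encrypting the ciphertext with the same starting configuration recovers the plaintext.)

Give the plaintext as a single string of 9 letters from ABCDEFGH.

Char 1 ('A'): step: R->4, L=1; A->plug->B->R->E->L->F->refl->H->L'->F->R'->A->plug->B
Char 2 ('G'): step: R->5, L=1; G->plug->D->R->C->L->C->refl->G->L'->A->R'->B->plug->A
Char 3 ('E'): step: R->6, L=1; E->plug->E->R->G->L->E->refl->D->L'->B->R'->C->plug->C
Char 4 ('D'): step: R->7, L=1; D->plug->G->R->B->L->D->refl->E->L'->G->R'->H->plug->H
Char 5 ('G'): step: R->0, L->2 (L advanced); G->plug->D->R->G->L->H->refl->F->L'->H->R'->A->plug->B
Char 6 ('H'): step: R->1, L=2; H->plug->H->R->G->L->H->refl->F->L'->H->R'->E->plug->E
Char 7 ('H'): step: R->2, L=2; H->plug->H->R->A->L->C->refl->G->L'->E->R'->B->plug->A
Char 8 ('D'): step: R->3, L=2; D->plug->G->R->H->L->F->refl->H->L'->G->R'->B->plug->A
Char 9 ('G'): step: R->4, L=2; G->plug->D->R->H->L->F->refl->H->L'->G->R'->F->plug->F

Answer: BACHBEAAF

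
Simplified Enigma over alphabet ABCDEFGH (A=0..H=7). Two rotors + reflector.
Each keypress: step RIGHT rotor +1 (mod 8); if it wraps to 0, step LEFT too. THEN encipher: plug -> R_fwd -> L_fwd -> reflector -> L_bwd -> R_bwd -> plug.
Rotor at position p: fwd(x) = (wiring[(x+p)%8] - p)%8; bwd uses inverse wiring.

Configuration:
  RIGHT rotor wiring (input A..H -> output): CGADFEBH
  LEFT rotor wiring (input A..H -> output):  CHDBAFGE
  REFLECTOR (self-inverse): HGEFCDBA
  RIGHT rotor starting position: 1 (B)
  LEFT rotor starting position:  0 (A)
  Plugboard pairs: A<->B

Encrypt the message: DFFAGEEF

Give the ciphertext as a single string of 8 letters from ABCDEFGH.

Char 1 ('D'): step: R->2, L=0; D->plug->D->R->C->L->D->refl->F->L'->F->R'->F->plug->F
Char 2 ('F'): step: R->3, L=0; F->plug->F->R->H->L->E->refl->C->L'->A->R'->A->plug->B
Char 3 ('F'): step: R->4, L=0; F->plug->F->R->C->L->D->refl->F->L'->F->R'->C->plug->C
Char 4 ('A'): step: R->5, L=0; A->plug->B->R->E->L->A->refl->H->L'->B->R'->E->plug->E
Char 5 ('G'): step: R->6, L=0; G->plug->G->R->H->L->E->refl->C->L'->A->R'->D->plug->D
Char 6 ('E'): step: R->7, L=0; E->plug->E->R->E->L->A->refl->H->L'->B->R'->D->plug->D
Char 7 ('E'): step: R->0, L->1 (L advanced); E->plug->E->R->F->L->F->refl->D->L'->G->R'->B->plug->A
Char 8 ('F'): step: R->1, L=1; F->plug->F->R->A->L->G->refl->B->L'->H->R'->B->plug->A

Answer: FBCEDDAA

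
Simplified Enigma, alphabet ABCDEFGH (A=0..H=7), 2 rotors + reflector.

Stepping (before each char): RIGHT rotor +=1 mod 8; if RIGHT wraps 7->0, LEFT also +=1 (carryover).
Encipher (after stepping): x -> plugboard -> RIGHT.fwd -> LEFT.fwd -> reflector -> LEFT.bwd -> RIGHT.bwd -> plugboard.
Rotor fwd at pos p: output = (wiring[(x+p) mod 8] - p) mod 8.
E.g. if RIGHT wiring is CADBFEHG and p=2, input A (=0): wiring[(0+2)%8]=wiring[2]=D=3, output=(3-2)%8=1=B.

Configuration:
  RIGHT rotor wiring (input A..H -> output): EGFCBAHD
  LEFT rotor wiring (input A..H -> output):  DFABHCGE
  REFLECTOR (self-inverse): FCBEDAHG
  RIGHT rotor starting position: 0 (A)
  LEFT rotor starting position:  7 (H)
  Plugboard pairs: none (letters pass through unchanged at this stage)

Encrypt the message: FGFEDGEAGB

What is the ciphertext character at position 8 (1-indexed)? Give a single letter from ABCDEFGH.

Char 1 ('F'): step: R->1, L=7; F->plug->F->R->G->L->D->refl->E->L'->B->R'->C->plug->C
Char 2 ('G'): step: R->2, L=7; G->plug->G->R->C->L->G->refl->H->L'->H->R'->C->plug->C
Char 3 ('F'): step: R->3, L=7; F->plug->F->R->B->L->E->refl->D->L'->G->R'->B->plug->B
Char 4 ('E'): step: R->4, L=7; E->plug->E->R->A->L->F->refl->A->L'->F->R'->A->plug->A
Char 5 ('D'): step: R->5, L=7; D->plug->D->R->H->L->H->refl->G->L'->C->R'->B->plug->B
Char 6 ('G'): step: R->6, L=7; G->plug->G->R->D->L->B->refl->C->L'->E->R'->F->plug->F
Char 7 ('E'): step: R->7, L=7; E->plug->E->R->D->L->B->refl->C->L'->E->R'->A->plug->A
Char 8 ('A'): step: R->0, L->0 (L advanced); A->plug->A->R->E->L->H->refl->G->L'->G->R'->B->plug->B

B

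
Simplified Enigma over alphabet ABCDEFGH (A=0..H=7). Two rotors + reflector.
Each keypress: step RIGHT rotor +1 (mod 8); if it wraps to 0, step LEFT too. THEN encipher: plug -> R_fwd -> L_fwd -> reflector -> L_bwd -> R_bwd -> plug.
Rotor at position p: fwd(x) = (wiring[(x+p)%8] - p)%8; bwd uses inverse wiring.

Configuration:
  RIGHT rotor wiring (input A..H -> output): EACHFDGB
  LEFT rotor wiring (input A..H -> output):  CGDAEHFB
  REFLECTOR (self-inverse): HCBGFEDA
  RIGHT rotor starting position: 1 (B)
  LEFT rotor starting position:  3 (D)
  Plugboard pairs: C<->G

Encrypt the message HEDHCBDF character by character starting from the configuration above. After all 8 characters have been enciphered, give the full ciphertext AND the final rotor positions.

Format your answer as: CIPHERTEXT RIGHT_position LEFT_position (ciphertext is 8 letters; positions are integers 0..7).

Char 1 ('H'): step: R->2, L=3; H->plug->H->R->G->L->D->refl->G->L'->E->R'->E->plug->E
Char 2 ('E'): step: R->3, L=3; E->plug->E->R->G->L->D->refl->G->L'->E->R'->A->plug->A
Char 3 ('D'): step: R->4, L=3; D->plug->D->R->F->L->H->refl->A->L'->H->R'->B->plug->B
Char 4 ('H'): step: R->5, L=3; H->plug->H->R->A->L->F->refl->E->L'->C->R'->G->plug->C
Char 5 ('C'): step: R->6, L=3; C->plug->G->R->H->L->A->refl->H->L'->F->R'->H->plug->H
Char 6 ('B'): step: R->7, L=3; B->plug->B->R->F->L->H->refl->A->L'->H->R'->H->plug->H
Char 7 ('D'): step: R->0, L->4 (L advanced); D->plug->D->R->H->L->E->refl->F->L'->D->R'->F->plug->F
Char 8 ('F'): step: R->1, L=4; F->plug->F->R->F->L->C->refl->B->L'->C->R'->E->plug->E
Final: ciphertext=EABCHHFE, RIGHT=1, LEFT=4

Answer: EABCHHFE 1 4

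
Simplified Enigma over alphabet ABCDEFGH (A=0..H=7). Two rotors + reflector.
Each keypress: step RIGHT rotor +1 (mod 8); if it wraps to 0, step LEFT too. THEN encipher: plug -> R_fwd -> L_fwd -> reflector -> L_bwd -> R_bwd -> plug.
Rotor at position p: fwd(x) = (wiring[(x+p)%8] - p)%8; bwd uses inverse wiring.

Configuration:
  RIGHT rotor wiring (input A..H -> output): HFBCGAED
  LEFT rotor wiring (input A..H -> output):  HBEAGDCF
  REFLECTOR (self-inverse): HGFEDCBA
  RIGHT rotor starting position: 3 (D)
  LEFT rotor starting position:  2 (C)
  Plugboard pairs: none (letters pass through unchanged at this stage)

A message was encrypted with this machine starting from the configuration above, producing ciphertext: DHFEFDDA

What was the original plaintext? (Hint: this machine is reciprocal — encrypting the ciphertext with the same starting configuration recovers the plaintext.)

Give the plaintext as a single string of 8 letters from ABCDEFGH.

Char 1 ('D'): step: R->4, L=2; D->plug->D->R->H->L->H->refl->A->L'->E->R'->B->plug->B
Char 2 ('H'): step: R->5, L=2; H->plug->H->R->B->L->G->refl->B->L'->D->R'->A->plug->A
Char 3 ('F'): step: R->6, L=2; F->plug->F->R->E->L->A->refl->H->L'->H->R'->D->plug->D
Char 4 ('E'): step: R->7, L=2; E->plug->E->R->D->L->B->refl->G->L'->B->R'->G->plug->G
Char 5 ('F'): step: R->0, L->3 (L advanced); F->plug->F->R->A->L->F->refl->C->L'->E->R'->G->plug->G
Char 6 ('D'): step: R->1, L=3; D->plug->D->R->F->L->E->refl->D->L'->B->R'->C->plug->C
Char 7 ('D'): step: R->2, L=3; D->plug->D->R->G->L->G->refl->B->L'->H->R'->A->plug->A
Char 8 ('A'): step: R->3, L=3; A->plug->A->R->H->L->B->refl->G->L'->G->R'->H->plug->H

Answer: BADGGCAH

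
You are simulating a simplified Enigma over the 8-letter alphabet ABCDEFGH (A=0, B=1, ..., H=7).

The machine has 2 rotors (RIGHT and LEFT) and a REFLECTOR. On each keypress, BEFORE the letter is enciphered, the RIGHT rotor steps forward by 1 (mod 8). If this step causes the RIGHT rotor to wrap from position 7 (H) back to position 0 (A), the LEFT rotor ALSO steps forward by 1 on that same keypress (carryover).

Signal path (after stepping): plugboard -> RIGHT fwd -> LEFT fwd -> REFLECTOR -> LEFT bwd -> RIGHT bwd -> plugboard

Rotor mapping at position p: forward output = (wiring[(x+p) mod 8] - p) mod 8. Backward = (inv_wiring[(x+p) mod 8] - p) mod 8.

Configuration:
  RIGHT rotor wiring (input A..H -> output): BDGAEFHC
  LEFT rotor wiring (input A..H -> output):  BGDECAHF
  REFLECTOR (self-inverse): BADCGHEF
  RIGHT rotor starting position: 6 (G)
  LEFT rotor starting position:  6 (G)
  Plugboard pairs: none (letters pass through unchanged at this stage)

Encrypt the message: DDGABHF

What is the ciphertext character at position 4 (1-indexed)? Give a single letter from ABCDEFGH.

Char 1 ('D'): step: R->7, L=6; D->plug->D->R->H->L->C->refl->D->L'->C->R'->B->plug->B
Char 2 ('D'): step: R->0, L->7 (L advanced); D->plug->D->R->A->L->G->refl->E->L'->D->R'->B->plug->B
Char 3 ('G'): step: R->1, L=7; G->plug->G->R->B->L->C->refl->D->L'->F->R'->B->plug->B
Char 4 ('A'): step: R->2, L=7; A->plug->A->R->E->L->F->refl->H->L'->C->R'->C->plug->C

C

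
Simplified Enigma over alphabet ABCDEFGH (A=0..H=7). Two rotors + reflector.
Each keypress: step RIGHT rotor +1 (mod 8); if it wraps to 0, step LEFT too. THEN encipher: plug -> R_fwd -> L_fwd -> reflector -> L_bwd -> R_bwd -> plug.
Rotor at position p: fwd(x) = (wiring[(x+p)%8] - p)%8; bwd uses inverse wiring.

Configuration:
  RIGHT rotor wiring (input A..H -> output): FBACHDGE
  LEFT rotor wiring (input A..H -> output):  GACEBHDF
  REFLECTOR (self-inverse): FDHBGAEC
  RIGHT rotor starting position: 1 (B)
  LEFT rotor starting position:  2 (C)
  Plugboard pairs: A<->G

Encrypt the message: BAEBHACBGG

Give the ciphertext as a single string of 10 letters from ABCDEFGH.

Char 1 ('B'): step: R->2, L=2; B->plug->B->R->A->L->A->refl->F->L'->D->R'->G->plug->A
Char 2 ('A'): step: R->3, L=2; A->plug->G->R->G->L->E->refl->G->L'->H->R'->A->plug->G
Char 3 ('E'): step: R->4, L=2; E->plug->E->R->B->L->C->refl->H->L'->C->R'->C->plug->C
Char 4 ('B'): step: R->5, L=2; B->plug->B->R->B->L->C->refl->H->L'->C->R'->H->plug->H
Char 5 ('H'): step: R->6, L=2; H->plug->H->R->F->L->D->refl->B->L'->E->R'->F->plug->F
Char 6 ('A'): step: R->7, L=2; A->plug->G->R->E->L->B->refl->D->L'->F->R'->A->plug->G
Char 7 ('C'): step: R->0, L->3 (L advanced); C->plug->C->R->A->L->B->refl->D->L'->F->R'->A->plug->G
Char 8 ('B'): step: R->1, L=3; B->plug->B->R->H->L->H->refl->C->L'->E->R'->H->plug->H
Char 9 ('G'): step: R->2, L=3; G->plug->A->R->G->L->F->refl->A->L'->D->R'->G->plug->A
Char 10 ('G'): step: R->3, L=3; G->plug->A->R->H->L->H->refl->C->L'->E->R'->B->plug->B

Answer: AGCHFGGHAB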